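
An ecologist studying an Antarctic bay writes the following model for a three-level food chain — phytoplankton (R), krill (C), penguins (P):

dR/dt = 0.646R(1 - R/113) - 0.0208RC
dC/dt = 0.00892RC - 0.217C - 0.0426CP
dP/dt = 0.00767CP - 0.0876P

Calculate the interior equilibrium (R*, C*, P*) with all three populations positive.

R* ≈ 71.4, C* ≈ 11.4, P* ≈ 9.87

From dP/dt = 0: 0.00767C* = 0.0876, so C* = 11.4.
From dR/dt = 0: 0.646(1 - R*/113) = 0.0208·11.4, giving R* = 113·(1 - 0.368) = 71.4.
From dC/dt = 0: 0.00892·71.4 - 0.217 = 0.0426P*, so P* = 0.42/0.0426 = 9.87.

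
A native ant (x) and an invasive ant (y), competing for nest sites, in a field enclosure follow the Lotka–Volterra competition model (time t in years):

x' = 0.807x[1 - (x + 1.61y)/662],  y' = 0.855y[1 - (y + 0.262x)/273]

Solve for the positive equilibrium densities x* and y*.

x* ≈ 385, y* ≈ 172

Setting both brackets to zero gives the nullclines x + 1.61y = 662 and 0.262x + y = 273.
Substituting y = 273 - 0.262x into the first: x(1 - 1.61·0.262) = 662 - 1.61·273.
So x* = 222/0.578 = 385, and then y* = 273 - 0.262·385 = 172.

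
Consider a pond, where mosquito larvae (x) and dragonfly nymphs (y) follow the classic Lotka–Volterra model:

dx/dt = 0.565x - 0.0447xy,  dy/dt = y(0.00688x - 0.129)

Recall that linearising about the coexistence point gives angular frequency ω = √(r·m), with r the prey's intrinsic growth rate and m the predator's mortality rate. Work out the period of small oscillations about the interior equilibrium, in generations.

Here r = 0.565 and m = 0.129, so r·m = 0.0729.
ω = √0.0729 = 0.27 per generation, hence T = 2π/ω ≈ 23.3 generations.

T ≈ 23.3 generations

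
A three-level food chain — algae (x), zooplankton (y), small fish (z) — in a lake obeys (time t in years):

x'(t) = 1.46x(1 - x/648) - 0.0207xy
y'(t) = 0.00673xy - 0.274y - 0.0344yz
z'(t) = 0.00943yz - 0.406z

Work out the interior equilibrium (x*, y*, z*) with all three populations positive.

From dz/dt = 0: 0.00943y* = 0.406, so y* = 43.1.
From dx/dt = 0: 1.46(1 - x*/648) = 0.0207·43.1, giving x* = 648·(1 - 0.61) = 252.
From dy/dt = 0: 0.00673·252 - 0.274 = 0.0344z*, so z* = 1.42/0.0344 = 41.4.

x* ≈ 252, y* ≈ 43.1, z* ≈ 41.4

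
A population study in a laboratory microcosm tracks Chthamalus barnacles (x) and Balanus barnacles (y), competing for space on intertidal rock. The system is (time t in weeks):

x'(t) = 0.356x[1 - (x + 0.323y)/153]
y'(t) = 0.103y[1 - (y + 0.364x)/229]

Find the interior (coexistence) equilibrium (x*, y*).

Setting both brackets to zero gives the nullclines x + 0.323y = 153 and 0.364x + y = 229.
Substituting y = 229 - 0.364x into the first: x(1 - 0.323·0.364) = 153 - 0.323·229.
So x* = 79/0.882 = 89.6, and then y* = 229 - 0.364·89.6 = 196.

x* ≈ 89.6, y* ≈ 196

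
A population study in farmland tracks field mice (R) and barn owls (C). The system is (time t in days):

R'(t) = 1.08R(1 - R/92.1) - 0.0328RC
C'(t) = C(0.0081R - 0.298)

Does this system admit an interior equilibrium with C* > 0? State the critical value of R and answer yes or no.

Threshold R = 36.8; K > 36.8, so yes, the predator persists.

The predator equation gives dC/dt > 0 only when R > 0.298/0.0081 = 36.8.
Without the predator, R → K = 92.1. Since 92.1 > 36.8, the predator can invade and persist.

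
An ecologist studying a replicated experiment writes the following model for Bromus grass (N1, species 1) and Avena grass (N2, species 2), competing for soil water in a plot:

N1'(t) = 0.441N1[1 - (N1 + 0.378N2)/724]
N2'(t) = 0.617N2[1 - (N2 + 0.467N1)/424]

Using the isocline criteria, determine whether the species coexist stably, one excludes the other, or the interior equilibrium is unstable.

Compare the nullcline intercepts: K1/α12 = 724/0.378 = 1920 > K2 = 424; K2/α21 = 424/0.467 = 908 > K1 = 724.
Since both inequalities hold, each species can invade when rare, so the interior equilibrium is stable.

stable coexistence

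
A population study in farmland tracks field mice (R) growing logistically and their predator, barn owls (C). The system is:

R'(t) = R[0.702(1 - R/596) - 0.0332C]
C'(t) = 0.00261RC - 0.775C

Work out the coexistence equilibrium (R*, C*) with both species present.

R* ≈ 297, C* ≈ 10.6

From dC/dt = 0 with C > 0: 0.00261R* = 0.775, so R* = 297.
Substitute into dR/dt = 0: 0.702(1 - 297/596) = 0.0332C*.
The bracket is 0.502, giving C* = 0.352/0.0332 = 10.6.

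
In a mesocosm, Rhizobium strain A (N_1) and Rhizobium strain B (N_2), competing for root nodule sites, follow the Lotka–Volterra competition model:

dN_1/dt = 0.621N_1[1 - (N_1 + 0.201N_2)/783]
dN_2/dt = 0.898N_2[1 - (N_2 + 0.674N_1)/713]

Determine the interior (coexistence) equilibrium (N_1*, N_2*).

N_1* ≈ 740, N_2* ≈ 214

Setting both brackets to zero gives the nullclines N_1 + 0.201N_2 = 783 and 0.674N_1 + N_2 = 713.
Substituting N_2 = 713 - 0.674N_1 into the first: N_1(1 - 0.201·0.674) = 783 - 0.201·713.
So N_1* = 640/0.865 = 740, and then N_2* = 713 - 0.674·740 = 214.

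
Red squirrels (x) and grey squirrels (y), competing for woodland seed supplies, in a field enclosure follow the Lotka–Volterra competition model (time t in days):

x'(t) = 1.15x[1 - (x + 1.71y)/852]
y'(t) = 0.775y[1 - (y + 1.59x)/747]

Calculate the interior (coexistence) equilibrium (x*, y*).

x* ≈ 247, y* ≈ 354

Setting both brackets to zero gives the nullclines x + 1.71y = 852 and 1.59x + y = 747.
Substituting y = 747 - 1.59x into the first: x(1 - 1.71·1.59) = 852 - 1.71·747.
So x* = -425/-1.72 = 247, and then y* = 747 - 1.59·247 = 354.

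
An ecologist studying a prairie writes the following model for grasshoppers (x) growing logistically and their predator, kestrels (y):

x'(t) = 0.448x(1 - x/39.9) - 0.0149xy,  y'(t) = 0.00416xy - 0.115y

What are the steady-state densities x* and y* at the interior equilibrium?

From dy/dt = 0 with y > 0: 0.00416x* = 0.115, so x* = 27.6.
Substitute into dx/dt = 0: 0.448(1 - 27.6/39.9) = 0.0149y*.
The bracket is 0.307, giving y* = 0.138/0.0149 = 9.24.

x* ≈ 27.6, y* ≈ 9.24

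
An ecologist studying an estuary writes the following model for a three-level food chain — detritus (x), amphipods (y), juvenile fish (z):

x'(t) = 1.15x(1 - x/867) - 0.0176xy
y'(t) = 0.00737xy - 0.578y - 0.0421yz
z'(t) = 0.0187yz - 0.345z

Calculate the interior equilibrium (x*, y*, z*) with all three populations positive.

From dz/dt = 0: 0.0187y* = 0.345, so y* = 18.4.
From dx/dt = 0: 1.15(1 - x*/867) = 0.0176·18.4, giving x* = 867·(1 - 0.282) = 622.
From dy/dt = 0: 0.00737·622 - 0.578 = 0.0421z*, so z* = 4.01/0.0421 = 95.2.

x* ≈ 622, y* ≈ 18.4, z* ≈ 95.2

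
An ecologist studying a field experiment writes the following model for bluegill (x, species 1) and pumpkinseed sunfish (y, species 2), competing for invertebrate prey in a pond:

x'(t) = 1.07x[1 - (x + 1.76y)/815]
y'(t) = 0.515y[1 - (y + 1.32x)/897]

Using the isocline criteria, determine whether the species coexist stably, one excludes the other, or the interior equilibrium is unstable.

Compare the nullcline intercepts: K1/α12 = 815/1.76 = 463 < K2 = 897; K2/α21 = 897/1.32 = 680 < K1 = 815.
Since both are reversed, neither can invade when rare; the interior point is a saddle.

unstable coexistence (outcome depends on initial conditions)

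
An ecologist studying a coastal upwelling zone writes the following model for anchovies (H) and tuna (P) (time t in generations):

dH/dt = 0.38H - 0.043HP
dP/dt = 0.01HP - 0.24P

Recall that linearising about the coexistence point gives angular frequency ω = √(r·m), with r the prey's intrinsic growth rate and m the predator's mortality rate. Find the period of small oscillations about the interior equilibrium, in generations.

Here r = 0.38 and m = 0.24, so r·m = 0.0912.
ω = √0.0912 = 0.302 per generation, hence T = 2π/ω ≈ 20.8 generations.

T ≈ 20.8 generations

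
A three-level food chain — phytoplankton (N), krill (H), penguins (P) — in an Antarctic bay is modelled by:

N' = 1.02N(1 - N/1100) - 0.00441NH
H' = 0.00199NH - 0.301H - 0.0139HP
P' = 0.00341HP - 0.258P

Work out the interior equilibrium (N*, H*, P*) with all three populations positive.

From dP/dt = 0: 0.00341H* = 0.258, so H* = 75.7.
From dN/dt = 0: 1.02(1 - N*/1100) = 0.00441·75.7, giving N* = 1100·(1 - 0.327) = 740.
From dH/dt = 0: 0.00199·740 - 0.301 = 0.0139P*, so P* = 1.17/0.0139 = 84.3.

N* ≈ 740, H* ≈ 75.7, P* ≈ 84.3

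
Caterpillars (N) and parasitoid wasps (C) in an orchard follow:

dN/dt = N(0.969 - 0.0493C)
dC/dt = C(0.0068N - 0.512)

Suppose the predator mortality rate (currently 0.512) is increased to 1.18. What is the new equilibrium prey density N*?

At the interior fixed point, setting dC/dt = 0 with C > 0 fixes N* = (predator death rate)/(NC coefficient) — independent of the other coefficients.
With the change, N* = 1.18/0.0068 = 174; it rises from 75.3.

N* ≈ 174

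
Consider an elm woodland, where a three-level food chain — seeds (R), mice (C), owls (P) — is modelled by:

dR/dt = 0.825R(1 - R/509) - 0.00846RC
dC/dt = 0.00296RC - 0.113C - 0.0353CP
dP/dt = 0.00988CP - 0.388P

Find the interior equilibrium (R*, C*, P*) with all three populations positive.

From dP/dt = 0: 0.00988C* = 0.388, so C* = 39.3.
From dR/dt = 0: 0.825(1 - R*/509) = 0.00846·39.3, giving R* = 509·(1 - 0.403) = 304.
From dC/dt = 0: 0.00296·304 - 0.113 = 0.0353P*, so P* = 0.787/0.0353 = 22.3.

R* ≈ 304, C* ≈ 39.3, P* ≈ 22.3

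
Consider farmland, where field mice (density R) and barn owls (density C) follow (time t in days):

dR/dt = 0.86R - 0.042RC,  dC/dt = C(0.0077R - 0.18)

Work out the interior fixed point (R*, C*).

R* ≈ 23.4, C* ≈ 20.5

Set dC/dt = 0 with C > 0: 0.0077R - 0.18 = 0, so R* = 0.18/0.0077 = 23.4.
Set dR/dt = 0 with R > 0: 0.86 - 0.042C = 0, so C* = 0.86/0.042 = 20.5.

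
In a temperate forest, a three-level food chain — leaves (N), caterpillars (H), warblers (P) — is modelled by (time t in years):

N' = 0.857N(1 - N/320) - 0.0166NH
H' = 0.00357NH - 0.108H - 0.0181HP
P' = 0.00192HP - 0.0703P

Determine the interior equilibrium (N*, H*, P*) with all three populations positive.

N* ≈ 93, H* ≈ 36.6, P* ≈ 12.4

From dP/dt = 0: 0.00192H* = 0.0703, so H* = 36.6.
From dN/dt = 0: 0.857(1 - N*/320) = 0.0166·36.6, giving N* = 320·(1 - 0.709) = 93.
From dH/dt = 0: 0.00357·93 - 0.108 = 0.0181P*, so P* = 0.224/0.0181 = 12.4.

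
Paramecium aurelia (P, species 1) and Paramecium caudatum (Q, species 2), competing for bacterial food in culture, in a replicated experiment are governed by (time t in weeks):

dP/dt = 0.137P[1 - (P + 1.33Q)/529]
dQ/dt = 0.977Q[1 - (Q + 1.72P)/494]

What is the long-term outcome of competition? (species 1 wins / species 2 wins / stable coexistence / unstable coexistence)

Compare the nullcline intercepts: K1/α12 = 529/1.33 = 398 < K2 = 494; K2/α21 = 494/1.72 = 287 < K1 = 529.
Since both are reversed, neither can invade when rare; the interior point is a saddle.

unstable coexistence (outcome depends on initial conditions)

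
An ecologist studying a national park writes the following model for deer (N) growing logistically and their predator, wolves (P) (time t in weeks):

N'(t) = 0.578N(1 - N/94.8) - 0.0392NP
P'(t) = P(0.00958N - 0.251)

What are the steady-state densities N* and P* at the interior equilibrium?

From dP/dt = 0 with P > 0: 0.00958N* = 0.251, so N* = 26.2.
Substitute into dN/dt = 0: 0.578(1 - 26.2/94.8) = 0.0392P*.
The bracket is 0.724, giving P* = 0.418/0.0392 = 10.7.

N* ≈ 26.2, P* ≈ 10.7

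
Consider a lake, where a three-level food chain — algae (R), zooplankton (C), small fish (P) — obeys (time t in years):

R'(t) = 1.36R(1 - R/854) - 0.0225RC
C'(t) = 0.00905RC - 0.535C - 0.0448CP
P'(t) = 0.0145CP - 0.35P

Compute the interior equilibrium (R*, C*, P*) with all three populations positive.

From dP/dt = 0: 0.0145C* = 0.35, so C* = 24.1.
From dR/dt = 0: 1.36(1 - R*/854) = 0.0225·24.1, giving R* = 854·(1 - 0.399) = 513.
From dC/dt = 0: 0.00905·513 - 0.535 = 0.0448P*, so P* = 4.11/0.0448 = 91.7.

R* ≈ 513, C* ≈ 24.1, P* ≈ 91.7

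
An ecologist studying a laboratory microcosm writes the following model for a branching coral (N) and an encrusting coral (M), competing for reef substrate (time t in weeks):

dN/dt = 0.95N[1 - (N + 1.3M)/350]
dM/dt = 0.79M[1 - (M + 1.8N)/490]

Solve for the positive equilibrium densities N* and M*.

N* ≈ 214, M* ≈ 104

Setting both brackets to zero gives the nullclines N + 1.3M = 350 and 1.8N + M = 490.
Substituting M = 490 - 1.8N into the first: N(1 - 1.3·1.8) = 350 - 1.3·490.
So N* = -287/-1.34 = 214, and then M* = 490 - 1.8·214 = 104.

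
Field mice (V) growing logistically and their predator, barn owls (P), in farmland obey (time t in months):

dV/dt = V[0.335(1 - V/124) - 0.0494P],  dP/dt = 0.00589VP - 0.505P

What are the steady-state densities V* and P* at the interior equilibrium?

V* ≈ 85.7, P* ≈ 2.09

From dP/dt = 0 with P > 0: 0.00589V* = 0.505, so V* = 85.7.
Substitute into dV/dt = 0: 0.335(1 - 85.7/124) = 0.0494P*.
The bracket is 0.309, giving P* = 0.103/0.0494 = 2.09.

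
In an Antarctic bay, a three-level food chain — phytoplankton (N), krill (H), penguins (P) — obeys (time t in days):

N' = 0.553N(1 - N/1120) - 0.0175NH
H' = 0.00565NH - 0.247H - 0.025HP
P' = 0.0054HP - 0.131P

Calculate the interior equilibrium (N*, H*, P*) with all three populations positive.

From dP/dt = 0: 0.0054H* = 0.131, so H* = 24.3.
From dN/dt = 0: 0.553(1 - N*/1120) = 0.0175·24.3, giving N* = 1120·(1 - 0.768) = 260.
From dH/dt = 0: 0.00565·260 - 0.247 = 0.025P*, so P* = 1.22/0.025 = 48.9.

N* ≈ 260, H* ≈ 24.3, P* ≈ 48.9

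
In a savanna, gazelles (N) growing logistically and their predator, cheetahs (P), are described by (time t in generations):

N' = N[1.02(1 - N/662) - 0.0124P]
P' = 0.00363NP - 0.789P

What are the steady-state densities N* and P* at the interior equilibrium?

N* ≈ 217, P* ≈ 55.3

From dP/dt = 0 with P > 0: 0.00363N* = 0.789, so N* = 217.
Substitute into dN/dt = 0: 1.02(1 - 217/662) = 0.0124P*.
The bracket is 0.672, giving P* = 0.685/0.0124 = 55.3.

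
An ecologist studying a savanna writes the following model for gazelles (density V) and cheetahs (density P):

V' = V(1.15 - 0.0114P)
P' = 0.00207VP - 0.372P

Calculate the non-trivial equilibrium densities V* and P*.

Set dP/dt = 0 with P > 0: 0.00207V - 0.372 = 0, so V* = 0.372/0.00207 = 180.
Set dV/dt = 0 with V > 0: 1.15 - 0.0114P = 0, so P* = 1.15/0.0114 = 101.

V* ≈ 180, P* ≈ 101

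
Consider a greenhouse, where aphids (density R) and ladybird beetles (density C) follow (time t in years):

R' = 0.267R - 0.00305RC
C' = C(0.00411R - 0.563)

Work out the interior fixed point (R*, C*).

R* ≈ 137, C* ≈ 87.5

Set dC/dt = 0 with C > 0: 0.00411R - 0.563 = 0, so R* = 0.563/0.00411 = 137.
Set dR/dt = 0 with R > 0: 0.267 - 0.00305C = 0, so C* = 0.267/0.00305 = 87.5.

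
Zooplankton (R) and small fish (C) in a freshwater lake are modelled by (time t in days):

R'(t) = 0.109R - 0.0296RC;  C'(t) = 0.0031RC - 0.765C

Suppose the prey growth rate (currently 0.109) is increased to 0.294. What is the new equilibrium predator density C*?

C* ≈ 9.93

At the interior fixed point, setting dR/dt = 0 with R > 0 fixes C* = (prey growth rate)/(RC coefficient) — independent of the other coefficients.
With the change, C* = 0.294/0.0296 = 9.93; it rises from 3.68.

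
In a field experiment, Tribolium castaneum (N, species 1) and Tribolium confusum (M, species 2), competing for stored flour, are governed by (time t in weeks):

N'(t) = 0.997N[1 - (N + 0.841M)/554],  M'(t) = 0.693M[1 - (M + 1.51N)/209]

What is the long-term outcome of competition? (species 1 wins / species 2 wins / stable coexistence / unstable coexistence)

species 1 excludes species 2

Compare the nullcline intercepts: K1/α12 = 554/0.841 = 659 > K2 = 209; K2/α21 = 209/1.51 = 138 < K1 = 554.
Since the inequalities point opposite ways, species 1 can invade but species 2 cannot.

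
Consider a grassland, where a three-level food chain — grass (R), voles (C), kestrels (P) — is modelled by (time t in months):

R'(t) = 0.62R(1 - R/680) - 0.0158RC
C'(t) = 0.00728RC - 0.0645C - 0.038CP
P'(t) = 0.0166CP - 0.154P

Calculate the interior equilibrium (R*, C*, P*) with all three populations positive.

R* ≈ 519, C* ≈ 9.28, P* ≈ 97.8

From dP/dt = 0: 0.0166C* = 0.154, so C* = 9.28.
From dR/dt = 0: 0.62(1 - R*/680) = 0.0158·9.28, giving R* = 680·(1 - 0.236) = 519.
From dC/dt = 0: 0.00728·519 - 0.0645 = 0.038P*, so P* = 3.72/0.038 = 97.8.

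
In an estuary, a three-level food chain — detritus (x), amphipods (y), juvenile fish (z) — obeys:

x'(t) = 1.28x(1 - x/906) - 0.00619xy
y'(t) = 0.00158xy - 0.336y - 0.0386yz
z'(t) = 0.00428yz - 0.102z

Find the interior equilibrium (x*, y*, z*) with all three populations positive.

From dz/dt = 0: 0.00428y* = 0.102, so y* = 23.8.
From dx/dt = 0: 1.28(1 - x*/906) = 0.00619·23.8, giving x* = 906·(1 - 0.115) = 802.
From dy/dt = 0: 0.00158·802 - 0.336 = 0.0386z*, so z* = 0.931/0.0386 = 24.1.

x* ≈ 802, y* ≈ 23.8, z* ≈ 24.1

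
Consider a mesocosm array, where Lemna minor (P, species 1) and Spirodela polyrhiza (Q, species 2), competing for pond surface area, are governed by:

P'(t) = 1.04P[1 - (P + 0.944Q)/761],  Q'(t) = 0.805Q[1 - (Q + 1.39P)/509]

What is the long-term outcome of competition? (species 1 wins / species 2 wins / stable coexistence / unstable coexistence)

species 1 excludes species 2

Compare the nullcline intercepts: K1/α12 = 761/0.944 = 806 > K2 = 509; K2/α21 = 509/1.39 = 366 < K1 = 761.
Since the inequalities point opposite ways, species 1 can invade but species 2 cannot.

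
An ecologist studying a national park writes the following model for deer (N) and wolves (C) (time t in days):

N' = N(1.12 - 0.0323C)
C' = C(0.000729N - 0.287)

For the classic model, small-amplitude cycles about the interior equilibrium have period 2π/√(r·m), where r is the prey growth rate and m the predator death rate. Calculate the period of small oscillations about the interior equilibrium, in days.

Here r = 1.12 and m = 0.287, so r·m = 0.321.
ω = √0.321 = 0.567 per day, hence T = 2π/ω ≈ 11.1 days.

T ≈ 11.1 days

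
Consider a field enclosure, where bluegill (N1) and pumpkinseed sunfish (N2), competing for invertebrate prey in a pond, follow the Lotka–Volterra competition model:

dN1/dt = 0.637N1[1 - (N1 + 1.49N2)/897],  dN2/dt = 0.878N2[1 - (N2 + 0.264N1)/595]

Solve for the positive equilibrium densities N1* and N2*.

N1* ≈ 17.2, N2* ≈ 590

Setting both brackets to zero gives the nullclines N1 + 1.49N2 = 897 and 0.264N1 + N2 = 595.
Substituting N2 = 595 - 0.264N1 into the first: N1(1 - 1.49·0.264) = 897 - 1.49·595.
So N1* = 10.5/0.607 = 17.2, and then N2* = 595 - 0.264·17.2 = 590.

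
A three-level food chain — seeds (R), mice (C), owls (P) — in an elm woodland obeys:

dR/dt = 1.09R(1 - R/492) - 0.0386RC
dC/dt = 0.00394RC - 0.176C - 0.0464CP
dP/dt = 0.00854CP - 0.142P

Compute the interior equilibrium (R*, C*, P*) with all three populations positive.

R* ≈ 202, C* ≈ 16.6, P* ≈ 13.4

From dP/dt = 0: 0.00854C* = 0.142, so C* = 16.6.
From dR/dt = 0: 1.09(1 - R*/492) = 0.0386·16.6, giving R* = 492·(1 - 0.589) = 202.
From dC/dt = 0: 0.00394·202 - 0.176 = 0.0464P*, so P* = 0.621/0.0464 = 13.4.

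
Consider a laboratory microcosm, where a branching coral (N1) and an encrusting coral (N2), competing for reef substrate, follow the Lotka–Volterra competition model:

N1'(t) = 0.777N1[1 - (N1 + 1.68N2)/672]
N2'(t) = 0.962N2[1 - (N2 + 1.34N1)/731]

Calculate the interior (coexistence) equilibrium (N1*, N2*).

Setting both brackets to zero gives the nullclines N1 + 1.68N2 = 672 and 1.34N1 + N2 = 731.
Substituting N2 = 731 - 1.34N1 into the first: N1(1 - 1.68·1.34) = 672 - 1.68·731.
So N1* = -556/-1.25 = 444, and then N2* = 731 - 1.34·444 = 135.

N1* ≈ 444, N2* ≈ 135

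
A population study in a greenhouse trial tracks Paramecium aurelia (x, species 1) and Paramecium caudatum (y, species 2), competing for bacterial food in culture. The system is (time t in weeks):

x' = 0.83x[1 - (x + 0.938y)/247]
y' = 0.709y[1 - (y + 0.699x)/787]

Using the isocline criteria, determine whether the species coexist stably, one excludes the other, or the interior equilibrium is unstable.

species 2 excludes species 1

Compare the nullcline intercepts: K1/α12 = 247/0.938 = 263 < K2 = 787; K2/α21 = 787/0.699 = 1130 > K1 = 247.
Since the inequalities point opposite ways, species 2 can invade but species 1 cannot.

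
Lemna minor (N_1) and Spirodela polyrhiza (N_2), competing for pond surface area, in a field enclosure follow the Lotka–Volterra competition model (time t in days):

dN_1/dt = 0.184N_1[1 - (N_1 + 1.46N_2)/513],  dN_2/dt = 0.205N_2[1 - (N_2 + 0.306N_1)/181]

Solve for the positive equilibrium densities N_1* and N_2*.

N_1* ≈ 450, N_2* ≈ 43.4

Setting both brackets to zero gives the nullclines N_1 + 1.46N_2 = 513 and 0.306N_1 + N_2 = 181.
Substituting N_2 = 181 - 0.306N_1 into the first: N_1(1 - 1.46·0.306) = 513 - 1.46·181.
So N_1* = 249/0.553 = 450, and then N_2* = 181 - 0.306·450 = 43.4.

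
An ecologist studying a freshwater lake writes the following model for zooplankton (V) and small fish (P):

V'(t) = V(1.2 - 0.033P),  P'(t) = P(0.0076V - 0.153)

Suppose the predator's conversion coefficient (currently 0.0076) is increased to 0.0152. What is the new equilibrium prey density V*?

At the interior fixed point, setting dP/dt = 0 with P > 0 fixes V* = (predator death rate)/(VP coefficient) — independent of the other coefficients.
With the change, V* = 0.153/0.0152 = 10.1; it falls from 20.1.

V* ≈ 10.1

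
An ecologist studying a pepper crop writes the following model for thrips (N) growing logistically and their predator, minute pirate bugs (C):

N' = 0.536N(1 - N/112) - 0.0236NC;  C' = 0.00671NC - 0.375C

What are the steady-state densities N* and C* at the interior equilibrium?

N* ≈ 55.9, C* ≈ 11.4

From dC/dt = 0 with C > 0: 0.00671N* = 0.375, so N* = 55.9.
Substitute into dN/dt = 0: 0.536(1 - 55.9/112) = 0.0236C*.
The bracket is 0.501, giving C* = 0.269/0.0236 = 11.4.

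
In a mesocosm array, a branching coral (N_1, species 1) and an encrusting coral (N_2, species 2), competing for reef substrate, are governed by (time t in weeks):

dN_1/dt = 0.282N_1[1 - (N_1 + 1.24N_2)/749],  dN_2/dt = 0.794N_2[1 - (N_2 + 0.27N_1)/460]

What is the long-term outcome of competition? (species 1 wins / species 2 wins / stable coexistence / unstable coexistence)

Compare the nullcline intercepts: K1/α12 = 749/1.24 = 604 > K2 = 460; K2/α21 = 460/0.27 = 1700 > K1 = 749.
Since both inequalities hold, each species can invade when rare, so the interior equilibrium is stable.

stable coexistence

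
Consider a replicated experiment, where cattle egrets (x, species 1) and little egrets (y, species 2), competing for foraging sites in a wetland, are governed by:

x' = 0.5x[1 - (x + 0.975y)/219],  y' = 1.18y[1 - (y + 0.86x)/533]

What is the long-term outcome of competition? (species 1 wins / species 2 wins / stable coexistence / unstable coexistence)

species 2 excludes species 1

Compare the nullcline intercepts: K1/α12 = 219/0.975 = 225 < K2 = 533; K2/α21 = 533/0.86 = 620 > K1 = 219.
Since the inequalities point opposite ways, species 2 can invade but species 1 cannot.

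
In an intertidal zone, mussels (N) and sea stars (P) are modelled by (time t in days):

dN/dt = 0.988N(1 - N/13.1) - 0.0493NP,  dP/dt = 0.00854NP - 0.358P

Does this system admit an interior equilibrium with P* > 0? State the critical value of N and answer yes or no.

The predator equation gives dP/dt > 0 only when N > 0.358/0.00854 = 41.9.
Without the predator, N → K = 13.1. Since 13.1 < 41.9, the predator cannot invade.

Threshold N = 41.9; K < 41.9, so no, the predator goes extinct.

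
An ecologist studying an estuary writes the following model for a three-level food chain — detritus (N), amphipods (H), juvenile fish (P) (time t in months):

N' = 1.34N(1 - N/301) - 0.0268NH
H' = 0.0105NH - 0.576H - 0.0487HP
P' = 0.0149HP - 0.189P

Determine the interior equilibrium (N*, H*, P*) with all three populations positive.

N* ≈ 225, H* ≈ 12.7, P* ≈ 36.6

From dP/dt = 0: 0.0149H* = 0.189, so H* = 12.7.
From dN/dt = 0: 1.34(1 - N*/301) = 0.0268·12.7, giving N* = 301·(1 - 0.254) = 225.
From dH/dt = 0: 0.0105·225 - 0.576 = 0.0487P*, so P* = 1.78/0.0487 = 36.6.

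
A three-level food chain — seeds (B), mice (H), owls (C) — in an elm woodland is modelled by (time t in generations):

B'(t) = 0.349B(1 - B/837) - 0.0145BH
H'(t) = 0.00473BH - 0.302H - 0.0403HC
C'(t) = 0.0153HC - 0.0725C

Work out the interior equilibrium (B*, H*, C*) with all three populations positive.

B* ≈ 672, H* ≈ 4.74, C* ≈ 71.4

From dC/dt = 0: 0.0153H* = 0.0725, so H* = 4.74.
From dB/dt = 0: 0.349(1 - B*/837) = 0.0145·4.74, giving B* = 837·(1 - 0.197) = 672.
From dH/dt = 0: 0.00473·672 - 0.302 = 0.0403C*, so C* = 2.88/0.0403 = 71.4.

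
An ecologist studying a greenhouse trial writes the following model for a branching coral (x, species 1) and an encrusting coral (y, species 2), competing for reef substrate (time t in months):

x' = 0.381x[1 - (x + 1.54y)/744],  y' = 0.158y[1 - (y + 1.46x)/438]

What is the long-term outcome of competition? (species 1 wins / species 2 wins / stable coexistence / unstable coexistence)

species 1 excludes species 2

Compare the nullcline intercepts: K1/α12 = 744/1.54 = 483 > K2 = 438; K2/α21 = 438/1.46 = 300 < K1 = 744.
Since the inequalities point opposite ways, species 1 can invade but species 2 cannot.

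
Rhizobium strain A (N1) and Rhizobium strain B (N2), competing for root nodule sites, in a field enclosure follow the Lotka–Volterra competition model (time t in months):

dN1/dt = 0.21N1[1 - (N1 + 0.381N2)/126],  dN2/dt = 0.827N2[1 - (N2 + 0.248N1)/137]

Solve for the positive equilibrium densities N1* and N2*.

N1* ≈ 81.5, N2* ≈ 117

Setting both brackets to zero gives the nullclines N1 + 0.381N2 = 126 and 0.248N1 + N2 = 137.
Substituting N2 = 137 - 0.248N1 into the first: N1(1 - 0.381·0.248) = 126 - 0.381·137.
So N1* = 73.8/0.906 = 81.5, and then N2* = 137 - 0.248·81.5 = 117.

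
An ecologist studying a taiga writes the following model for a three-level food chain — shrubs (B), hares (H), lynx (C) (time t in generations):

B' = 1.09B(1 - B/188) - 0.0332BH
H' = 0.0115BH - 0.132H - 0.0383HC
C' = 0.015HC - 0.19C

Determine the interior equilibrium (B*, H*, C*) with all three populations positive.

B* ≈ 115, H* ≈ 12.7, C* ≈ 31.2

From dC/dt = 0: 0.015H* = 0.19, so H* = 12.7.
From dB/dt = 0: 1.09(1 - B*/188) = 0.0332·12.7, giving B* = 188·(1 - 0.386) = 115.
From dH/dt = 0: 0.0115·115 - 0.132 = 0.0383C*, so C* = 1.2/0.0383 = 31.2.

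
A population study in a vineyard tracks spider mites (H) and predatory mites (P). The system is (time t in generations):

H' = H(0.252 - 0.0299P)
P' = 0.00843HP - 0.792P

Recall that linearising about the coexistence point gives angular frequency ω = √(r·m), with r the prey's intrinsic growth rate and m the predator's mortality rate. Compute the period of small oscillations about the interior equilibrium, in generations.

Here r = 0.252 and m = 0.792, so r·m = 0.2.
ω = √0.2 = 0.447 per generation, hence T = 2π/ω ≈ 14.1 generations.

T ≈ 14.1 generations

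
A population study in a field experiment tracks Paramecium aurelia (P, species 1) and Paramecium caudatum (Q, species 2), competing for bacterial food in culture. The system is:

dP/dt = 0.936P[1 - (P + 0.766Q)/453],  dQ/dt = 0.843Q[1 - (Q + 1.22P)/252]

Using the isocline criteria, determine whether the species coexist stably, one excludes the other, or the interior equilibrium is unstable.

species 1 excludes species 2

Compare the nullcline intercepts: K1/α12 = 453/0.766 = 591 > K2 = 252; K2/α21 = 252/1.22 = 207 < K1 = 453.
Since the inequalities point opposite ways, species 1 can invade but species 2 cannot.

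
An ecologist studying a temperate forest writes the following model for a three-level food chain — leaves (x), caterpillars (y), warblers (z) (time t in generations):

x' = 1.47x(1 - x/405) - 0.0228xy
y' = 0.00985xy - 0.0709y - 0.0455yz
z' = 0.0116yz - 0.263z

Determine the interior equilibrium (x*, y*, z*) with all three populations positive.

x* ≈ 263, y* ≈ 22.7, z* ≈ 55.3

From dz/dt = 0: 0.0116y* = 0.263, so y* = 22.7.
From dx/dt = 0: 1.47(1 - x*/405) = 0.0228·22.7, giving x* = 405·(1 - 0.352) = 263.
From dy/dt = 0: 0.00985·263 - 0.0709 = 0.0455z*, so z* = 2.52/0.0455 = 55.3.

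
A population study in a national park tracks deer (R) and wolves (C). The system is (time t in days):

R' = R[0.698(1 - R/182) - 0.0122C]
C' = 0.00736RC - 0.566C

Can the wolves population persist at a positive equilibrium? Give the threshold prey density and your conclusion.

Threshold R = 76.9; K > 76.9, so yes, the predator persists.

The predator equation gives dC/dt > 0 only when R > 0.566/0.00736 = 76.9.
Without the predator, R → K = 182. Since 182 > 76.9, the predator can invade and persist.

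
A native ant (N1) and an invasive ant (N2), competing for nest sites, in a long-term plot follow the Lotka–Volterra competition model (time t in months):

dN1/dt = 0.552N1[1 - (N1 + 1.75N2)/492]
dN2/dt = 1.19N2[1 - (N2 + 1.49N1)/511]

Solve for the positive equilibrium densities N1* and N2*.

N1* ≈ 250, N2* ≈ 138

Setting both brackets to zero gives the nullclines N1 + 1.75N2 = 492 and 1.49N1 + N2 = 511.
Substituting N2 = 511 - 1.49N1 into the first: N1(1 - 1.75·1.49) = 492 - 1.75·511.
So N1* = -402/-1.61 = 250, and then N2* = 511 - 1.49·250 = 138.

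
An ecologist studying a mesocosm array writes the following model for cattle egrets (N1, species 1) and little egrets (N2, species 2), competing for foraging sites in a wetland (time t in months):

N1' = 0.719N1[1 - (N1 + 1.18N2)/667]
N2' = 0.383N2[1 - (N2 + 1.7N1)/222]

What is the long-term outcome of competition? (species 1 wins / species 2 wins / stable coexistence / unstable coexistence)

species 1 excludes species 2

Compare the nullcline intercepts: K1/α12 = 667/1.18 = 565 > K2 = 222; K2/α21 = 222/1.7 = 131 < K1 = 667.
Since the inequalities point opposite ways, species 1 can invade but species 2 cannot.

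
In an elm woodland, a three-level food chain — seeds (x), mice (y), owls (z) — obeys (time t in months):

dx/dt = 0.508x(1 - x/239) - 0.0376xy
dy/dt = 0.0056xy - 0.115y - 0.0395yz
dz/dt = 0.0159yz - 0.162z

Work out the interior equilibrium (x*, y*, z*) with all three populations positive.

From dz/dt = 0: 0.0159y* = 0.162, so y* = 10.2.
From dx/dt = 0: 0.508(1 - x*/239) = 0.0376·10.2, giving x* = 239·(1 - 0.754) = 58.8.
From dy/dt = 0: 0.0056·58.8 - 0.115 = 0.0395z*, so z* = 0.214/0.0395 = 5.42.

x* ≈ 58.8, y* ≈ 10.2, z* ≈ 5.42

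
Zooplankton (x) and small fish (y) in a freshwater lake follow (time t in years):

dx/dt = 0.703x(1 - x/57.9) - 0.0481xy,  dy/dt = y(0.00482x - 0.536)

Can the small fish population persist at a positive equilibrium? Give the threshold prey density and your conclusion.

Threshold x = 111; K < 111, so no, the predator goes extinct.

The predator equation gives dy/dt > 0 only when x > 0.536/0.00482 = 111.
Without the predator, x → K = 57.9. Since 57.9 < 111, the predator cannot invade.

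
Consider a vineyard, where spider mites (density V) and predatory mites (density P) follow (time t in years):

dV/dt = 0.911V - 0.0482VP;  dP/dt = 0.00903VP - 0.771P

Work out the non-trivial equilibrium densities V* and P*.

V* ≈ 85.4, P* ≈ 18.9

Set dP/dt = 0 with P > 0: 0.00903V - 0.771 = 0, so V* = 0.771/0.00903 = 85.4.
Set dV/dt = 0 with V > 0: 0.911 - 0.0482P = 0, so P* = 0.911/0.0482 = 18.9.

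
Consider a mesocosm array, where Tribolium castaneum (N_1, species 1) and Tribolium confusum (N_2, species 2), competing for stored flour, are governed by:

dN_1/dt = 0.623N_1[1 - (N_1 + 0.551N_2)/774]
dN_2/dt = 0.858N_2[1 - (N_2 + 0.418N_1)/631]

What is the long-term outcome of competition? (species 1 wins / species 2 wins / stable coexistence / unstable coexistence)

Compare the nullcline intercepts: K1/α12 = 774/0.551 = 1400 > K2 = 631; K2/α21 = 631/0.418 = 1510 > K1 = 774.
Since both inequalities hold, each species can invade when rare, so the interior equilibrium is stable.

stable coexistence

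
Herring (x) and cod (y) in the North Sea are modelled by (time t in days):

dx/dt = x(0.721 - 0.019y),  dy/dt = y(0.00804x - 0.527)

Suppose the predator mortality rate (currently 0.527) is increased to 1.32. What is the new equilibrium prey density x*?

At the interior fixed point, setting dy/dt = 0 with y > 0 fixes x* = (predator death rate)/(xy coefficient) — independent of the other coefficients.
With the change, x* = 1.32/0.00804 = 164; it rises from 65.5.

x* ≈ 164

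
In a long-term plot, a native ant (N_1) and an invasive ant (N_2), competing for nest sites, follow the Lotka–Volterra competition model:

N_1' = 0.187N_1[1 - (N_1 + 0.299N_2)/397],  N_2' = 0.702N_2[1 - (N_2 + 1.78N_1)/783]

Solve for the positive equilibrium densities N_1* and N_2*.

N_1* ≈ 348, N_2* ≈ 163

Setting both brackets to zero gives the nullclines N_1 + 0.299N_2 = 397 and 1.78N_1 + N_2 = 783.
Substituting N_2 = 783 - 1.78N_1 into the first: N_1(1 - 0.299·1.78) = 397 - 0.299·783.
So N_1* = 163/0.468 = 348, and then N_2* = 783 - 1.78·348 = 163.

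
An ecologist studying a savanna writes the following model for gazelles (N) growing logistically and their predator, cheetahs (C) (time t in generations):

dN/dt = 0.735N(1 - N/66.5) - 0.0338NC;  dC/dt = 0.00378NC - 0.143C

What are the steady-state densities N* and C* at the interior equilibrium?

N* ≈ 37.8, C* ≈ 9.37

From dC/dt = 0 with C > 0: 0.00378N* = 0.143, so N* = 37.8.
Substitute into dN/dt = 0: 0.735(1 - 37.8/66.5) = 0.0338C*.
The bracket is 0.431, giving C* = 0.317/0.0338 = 9.37.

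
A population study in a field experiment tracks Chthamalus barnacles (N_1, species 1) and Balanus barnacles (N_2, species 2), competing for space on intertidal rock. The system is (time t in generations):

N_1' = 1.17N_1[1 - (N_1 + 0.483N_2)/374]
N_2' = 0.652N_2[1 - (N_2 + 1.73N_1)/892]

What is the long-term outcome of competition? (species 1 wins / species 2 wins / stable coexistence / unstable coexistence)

species 2 excludes species 1

Compare the nullcline intercepts: K1/α12 = 374/0.483 = 774 < K2 = 892; K2/α21 = 892/1.73 = 516 > K1 = 374.
Since the inequalities point opposite ways, species 2 can invade but species 1 cannot.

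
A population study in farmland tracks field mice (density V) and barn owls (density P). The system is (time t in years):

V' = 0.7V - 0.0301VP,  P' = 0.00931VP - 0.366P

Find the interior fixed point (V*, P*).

V* ≈ 39.3, P* ≈ 23.3

Set dP/dt = 0 with P > 0: 0.00931V - 0.366 = 0, so V* = 0.366/0.00931 = 39.3.
Set dV/dt = 0 with V > 0: 0.7 - 0.0301P = 0, so P* = 0.7/0.0301 = 23.3.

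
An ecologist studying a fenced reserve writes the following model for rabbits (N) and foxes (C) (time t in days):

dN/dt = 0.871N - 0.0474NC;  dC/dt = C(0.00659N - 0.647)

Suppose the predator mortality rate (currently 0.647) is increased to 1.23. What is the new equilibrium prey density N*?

At the interior fixed point, setting dC/dt = 0 with C > 0 fixes N* = (predator death rate)/(NC coefficient) — independent of the other coefficients.
With the change, N* = 1.23/0.00659 = 187; it rises from 98.2.

N* ≈ 187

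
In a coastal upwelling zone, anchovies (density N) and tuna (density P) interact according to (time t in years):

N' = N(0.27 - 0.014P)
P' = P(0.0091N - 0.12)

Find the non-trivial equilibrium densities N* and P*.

Set dP/dt = 0 with P > 0: 0.0091N - 0.12 = 0, so N* = 0.12/0.0091 = 13.2.
Set dN/dt = 0 with N > 0: 0.27 - 0.014P = 0, so P* = 0.27/0.014 = 19.3.

N* ≈ 13.2, P* ≈ 19.3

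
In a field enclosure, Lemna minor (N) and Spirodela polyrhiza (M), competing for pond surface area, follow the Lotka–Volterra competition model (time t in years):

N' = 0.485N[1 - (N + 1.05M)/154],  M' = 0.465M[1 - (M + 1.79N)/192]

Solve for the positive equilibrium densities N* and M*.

N* ≈ 54.1, M* ≈ 95.1

Setting both brackets to zero gives the nullclines N + 1.05M = 154 and 1.79N + M = 192.
Substituting M = 192 - 1.79N into the first: N(1 - 1.05·1.79) = 154 - 1.05·192.
So N* = -47.6/-0.88 = 54.1, and then M* = 192 - 1.79·54.1 = 95.1.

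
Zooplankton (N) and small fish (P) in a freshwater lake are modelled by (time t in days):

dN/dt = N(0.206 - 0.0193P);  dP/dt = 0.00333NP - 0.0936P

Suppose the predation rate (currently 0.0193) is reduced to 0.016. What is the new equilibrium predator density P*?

At the interior fixed point, setting dN/dt = 0 with N > 0 fixes P* = (prey growth rate)/(NP coefficient) — independent of the other coefficients.
With the change, P* = 0.206/0.016 = 12.9; it rises from 10.7.

P* ≈ 12.9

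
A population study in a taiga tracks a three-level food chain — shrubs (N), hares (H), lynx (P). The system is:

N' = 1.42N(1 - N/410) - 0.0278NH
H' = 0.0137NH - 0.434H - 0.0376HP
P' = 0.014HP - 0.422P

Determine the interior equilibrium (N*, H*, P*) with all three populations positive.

From dP/dt = 0: 0.014H* = 0.422, so H* = 30.1.
From dN/dt = 0: 1.42(1 - N*/410) = 0.0278·30.1, giving N* = 410·(1 - 0.59) = 168.
From dH/dt = 0: 0.0137·168 - 0.434 = 0.0376P*, so P* = 1.87/0.0376 = 49.7.

N* ≈ 168, H* ≈ 30.1, P* ≈ 49.7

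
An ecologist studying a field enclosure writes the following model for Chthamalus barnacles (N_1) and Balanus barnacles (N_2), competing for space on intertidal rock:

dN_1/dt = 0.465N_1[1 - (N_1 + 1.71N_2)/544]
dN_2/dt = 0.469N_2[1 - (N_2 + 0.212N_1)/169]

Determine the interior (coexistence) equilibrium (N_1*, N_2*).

N_1* ≈ 400, N_2* ≈ 84.2

Setting both brackets to zero gives the nullclines N_1 + 1.71N_2 = 544 and 0.212N_1 + N_2 = 169.
Substituting N_2 = 169 - 0.212N_1 into the first: N_1(1 - 1.71·0.212) = 544 - 1.71·169.
So N_1* = 255/0.637 = 400, and then N_2* = 169 - 0.212·400 = 84.2.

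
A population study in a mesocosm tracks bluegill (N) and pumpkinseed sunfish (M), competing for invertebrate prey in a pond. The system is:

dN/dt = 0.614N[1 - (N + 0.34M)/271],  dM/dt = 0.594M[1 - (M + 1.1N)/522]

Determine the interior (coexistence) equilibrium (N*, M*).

N* ≈ 149, M* ≈ 358

Setting both brackets to zero gives the nullclines N + 0.34M = 271 and 1.1N + M = 522.
Substituting M = 522 - 1.1N into the first: N(1 - 0.34·1.1) = 271 - 0.34·522.
So N* = 93.5/0.626 = 149, and then M* = 522 - 1.1·149 = 358.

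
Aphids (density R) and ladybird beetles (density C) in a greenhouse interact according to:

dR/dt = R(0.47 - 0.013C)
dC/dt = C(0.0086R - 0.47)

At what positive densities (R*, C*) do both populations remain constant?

Set dC/dt = 0 with C > 0: 0.0086R - 0.47 = 0, so R* = 0.47/0.0086 = 54.7.
Set dR/dt = 0 with R > 0: 0.47 - 0.013C = 0, so C* = 0.47/0.013 = 36.2.

R* ≈ 54.7, C* ≈ 36.2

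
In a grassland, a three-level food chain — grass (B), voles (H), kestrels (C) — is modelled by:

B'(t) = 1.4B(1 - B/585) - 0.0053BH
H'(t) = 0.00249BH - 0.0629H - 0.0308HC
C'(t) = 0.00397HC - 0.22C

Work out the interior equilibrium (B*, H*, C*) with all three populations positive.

B* ≈ 462, H* ≈ 55.4, C* ≈ 35.3

From dC/dt = 0: 0.00397H* = 0.22, so H* = 55.4.
From dB/dt = 0: 1.4(1 - B*/585) = 0.0053·55.4, giving B* = 585·(1 - 0.21) = 462.
From dH/dt = 0: 0.00249·462 - 0.0629 = 0.0308C*, so C* = 1.09/0.0308 = 35.3.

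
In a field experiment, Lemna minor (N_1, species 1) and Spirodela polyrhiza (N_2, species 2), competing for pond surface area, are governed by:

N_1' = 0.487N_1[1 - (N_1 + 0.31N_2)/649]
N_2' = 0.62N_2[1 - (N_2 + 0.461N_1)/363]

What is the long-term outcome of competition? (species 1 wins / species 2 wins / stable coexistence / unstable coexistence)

Compare the nullcline intercepts: K1/α12 = 649/0.31 = 2090 > K2 = 363; K2/α21 = 363/0.461 = 787 > K1 = 649.
Since both inequalities hold, each species can invade when rare, so the interior equilibrium is stable.

stable coexistence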